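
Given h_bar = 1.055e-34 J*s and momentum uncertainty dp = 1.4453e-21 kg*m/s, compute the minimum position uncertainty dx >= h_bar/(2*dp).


dx = h_bar / (2 * dp)
= 1.055e-34 / (2 * 1.4453e-21)
= 1.055e-34 / 2.8906e-21
= 3.6498e-14 m

3.6498e-14


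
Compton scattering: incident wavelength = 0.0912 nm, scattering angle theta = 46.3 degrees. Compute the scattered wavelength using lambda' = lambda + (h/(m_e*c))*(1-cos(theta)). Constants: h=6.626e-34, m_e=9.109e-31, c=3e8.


Compton wavelength: h/(m_e*c) = 2.4247e-12 m
d_lambda = 2.4247e-12 * (1 - cos(46.3 deg))
= 2.4247e-12 * 0.309118
= 7.4952e-13 m = 0.00075 nm
lambda' = 0.0912 + 0.00075
= 0.09195 nm

0.09195


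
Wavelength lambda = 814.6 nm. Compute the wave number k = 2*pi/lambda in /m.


k = 2 * pi / lambda
= 6.2832 / (814.6e-9)
= 6.2832 / 8.1460e-07
= 7.7132e+06 /m

7.7132e+06


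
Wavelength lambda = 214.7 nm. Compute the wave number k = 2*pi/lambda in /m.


k = 2 * pi / lambda
= 6.2832 / (214.7e-9)
= 6.2832 / 2.1470e-07
= 2.9265e+07 /m

2.9265e+07


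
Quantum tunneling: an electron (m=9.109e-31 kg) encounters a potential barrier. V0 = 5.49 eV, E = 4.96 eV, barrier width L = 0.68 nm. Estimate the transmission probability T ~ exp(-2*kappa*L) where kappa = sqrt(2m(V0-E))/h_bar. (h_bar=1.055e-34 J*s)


V0 - E = 0.53 eV = 8.4906e-20 J
kappa = sqrt(2 * m * (V0-E)) / h_bar
= sqrt(2 * 9.109e-31 * 8.4906e-20) / 1.055e-34
= 3.7279e+09 /m
2*kappa*L = 2 * 3.7279e+09 * 0.68e-9
= 5.07
T = exp(-5.07) = 6.282565e-03

6.282565e-03


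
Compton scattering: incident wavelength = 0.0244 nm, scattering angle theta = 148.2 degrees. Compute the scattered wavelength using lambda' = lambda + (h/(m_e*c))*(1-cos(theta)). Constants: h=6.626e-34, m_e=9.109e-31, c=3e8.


Compton wavelength: h/(m_e*c) = 2.4247e-12 m
d_lambda = 2.4247e-12 * (1 - cos(148.2 deg))
= 2.4247e-12 * 1.849893
= 4.4854e-12 m = 0.004485 nm
lambda' = 0.0244 + 0.004485
= 0.028885 nm

0.028885


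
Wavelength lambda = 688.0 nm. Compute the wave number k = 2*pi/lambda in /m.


k = 2 * pi / lambda
= 6.2832 / (688.0e-9)
= 6.2832 / 6.8800e-07
= 9.1325e+06 /m

9.1325e+06


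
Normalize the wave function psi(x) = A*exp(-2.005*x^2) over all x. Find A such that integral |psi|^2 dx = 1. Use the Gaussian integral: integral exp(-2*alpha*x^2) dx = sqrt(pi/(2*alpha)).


integral |psi|^2 dx = A^2 * sqrt(pi/(2*alpha)) = 1
A^2 = sqrt(2*alpha/pi)
= sqrt(2 * 2.005 / pi)
= 1.129789
A = sqrt(1.129789)
= 1.0629

1.0629


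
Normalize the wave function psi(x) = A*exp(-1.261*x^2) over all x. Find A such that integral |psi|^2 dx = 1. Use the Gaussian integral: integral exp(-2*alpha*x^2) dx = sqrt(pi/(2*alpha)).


integral |psi|^2 dx = A^2 * sqrt(pi/(2*alpha)) = 1
A^2 = sqrt(2*alpha/pi)
= sqrt(2 * 1.261 / pi)
= 0.895979
A = sqrt(0.895979)
= 0.9466

0.9466


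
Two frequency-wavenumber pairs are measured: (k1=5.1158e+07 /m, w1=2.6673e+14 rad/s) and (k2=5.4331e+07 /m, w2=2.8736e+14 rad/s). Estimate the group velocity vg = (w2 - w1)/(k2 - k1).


vg = (w2 - w1) / (k2 - k1)
= (2.8736e+14 - 2.6673e+14) / (5.4331e+07 - 5.1158e+07)
= 2.0630e+13 / 3.1730e+06
= 6.5017e+06 m/s

6.5017e+06


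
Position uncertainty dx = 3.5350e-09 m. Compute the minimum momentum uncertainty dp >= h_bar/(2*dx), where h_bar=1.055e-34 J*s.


dp = h_bar / (2 * dx)
= 1.055e-34 / (2 * 3.5350e-09)
= 1.055e-34 / 7.0700e-09
= 1.4922e-26 kg*m/s

1.4922e-26


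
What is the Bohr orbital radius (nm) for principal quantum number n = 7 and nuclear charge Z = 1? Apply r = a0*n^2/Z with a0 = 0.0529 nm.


r = a0 * n^2 / Z
= 0.0529 * 7^2 / 1
= 0.0529 * 49 / 1
= 2.5921 nm

2.5921


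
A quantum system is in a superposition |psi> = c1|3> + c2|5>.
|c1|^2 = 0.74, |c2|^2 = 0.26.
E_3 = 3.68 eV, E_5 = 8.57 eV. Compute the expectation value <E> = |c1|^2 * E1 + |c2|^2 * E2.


<E> = |c1|^2 * E1 + |c2|^2 * E2
= 0.74 * 3.68 + 0.26 * 8.57
= 2.7232 + 2.2282
= 4.9514 eV

4.9514


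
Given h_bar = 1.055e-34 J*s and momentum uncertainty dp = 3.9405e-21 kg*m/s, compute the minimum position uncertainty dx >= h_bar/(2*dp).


dx = h_bar / (2 * dp)
= 1.055e-34 / (2 * 3.9405e-21)
= 1.055e-34 / 7.8810e-21
= 1.3387e-14 m

1.3387e-14


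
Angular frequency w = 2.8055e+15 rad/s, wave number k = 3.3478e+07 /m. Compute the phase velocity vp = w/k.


vp = w / k
= 2.8055e+15 / 3.3478e+07
= 8.3801e+07 m/s

8.3801e+07


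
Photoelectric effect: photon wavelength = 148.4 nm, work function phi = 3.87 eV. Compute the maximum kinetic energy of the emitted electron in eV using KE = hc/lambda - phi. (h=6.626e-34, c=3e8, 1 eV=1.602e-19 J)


E_photon = hc / lambda
= (6.626e-34)(3e8) / (148.4e-9)
= 1.3395e-18 J
= 8.3613 eV
KE = E_photon - phi
= 8.3613 - 3.87
= 4.4913 eV

4.4913


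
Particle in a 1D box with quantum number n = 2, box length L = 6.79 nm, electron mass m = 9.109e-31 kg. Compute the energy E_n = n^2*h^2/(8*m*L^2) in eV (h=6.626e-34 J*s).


E = n^2 * h^2 / (8 * m * L^2)
= 2^2 * (6.626e-34)^2 / (8 * 9.109e-31 * (6.79e-9)^2)
= 4 * 4.3904e-67 / (8 * 9.109e-31 * 4.6104e-17)
= 5.2271e-21 J
= 0.0326 eV

0.0326


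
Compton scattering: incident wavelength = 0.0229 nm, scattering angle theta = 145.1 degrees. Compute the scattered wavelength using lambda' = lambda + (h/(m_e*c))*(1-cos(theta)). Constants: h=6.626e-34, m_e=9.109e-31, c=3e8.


Compton wavelength: h/(m_e*c) = 2.4247e-12 m
d_lambda = 2.4247e-12 * (1 - cos(145.1 deg))
= 2.4247e-12 * 1.820152
= 4.4133e-12 m = 0.004413 nm
lambda' = 0.0229 + 0.004413
= 0.027313 nm

0.027313


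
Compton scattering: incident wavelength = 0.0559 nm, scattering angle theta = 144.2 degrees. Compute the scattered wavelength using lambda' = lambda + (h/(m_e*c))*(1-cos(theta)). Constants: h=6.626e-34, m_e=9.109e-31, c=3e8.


Compton wavelength: h/(m_e*c) = 2.4247e-12 m
d_lambda = 2.4247e-12 * (1 - cos(144.2 deg))
= 2.4247e-12 * 1.811064
= 4.3913e-12 m = 0.004391 nm
lambda' = 0.0559 + 0.004391
= 0.060291 nm

0.060291


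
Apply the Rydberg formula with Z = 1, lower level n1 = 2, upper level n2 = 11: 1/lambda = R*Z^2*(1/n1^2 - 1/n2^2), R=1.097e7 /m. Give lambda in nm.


1/lambda = R * Z^2 * (1/n1^2 - 1/n2^2)
= 1.097e7 * 1^2 * (1/2^2 - 1/11^2)
= 1.097e7 * 1 * (0.25 - 0.008264)
= 2.6518e+06 /m
lambda = 1 / 2.6518e+06
= 377.0968 nm

377.0968


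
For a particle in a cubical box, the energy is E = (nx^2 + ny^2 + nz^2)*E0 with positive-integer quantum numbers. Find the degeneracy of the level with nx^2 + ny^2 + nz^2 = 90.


Enumerate all (nx, ny, nz) with nx^2 + ny^2 + nz^2 = 90:
(1,5,8)
(1,8,5)
(4,5,7)
(4,7,5)
(5,1,8)
(5,4,7)
(5,7,4)
(5,8,1)
(7,4,5)
(7,5,4)
(8,1,5)
(8,5,1)
Total degeneracy = 12

12


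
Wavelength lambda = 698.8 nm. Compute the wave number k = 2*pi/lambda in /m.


k = 2 * pi / lambda
= 6.2832 / (698.8e-9)
= 6.2832 / 6.9880e-07
= 8.9914e+06 /m

8.9914e+06


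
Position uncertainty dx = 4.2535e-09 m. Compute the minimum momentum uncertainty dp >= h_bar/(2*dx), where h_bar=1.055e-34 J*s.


dp = h_bar / (2 * dx)
= 1.055e-34 / (2 * 4.2535e-09)
= 1.055e-34 / 8.5070e-09
= 1.2402e-26 kg*m/s

1.2402e-26


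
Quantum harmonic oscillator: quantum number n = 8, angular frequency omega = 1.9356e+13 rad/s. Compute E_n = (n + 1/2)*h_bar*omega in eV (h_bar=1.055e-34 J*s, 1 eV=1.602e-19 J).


E = (n + 1/2) * h_bar * omega
= (8 + 0.5) * 1.055e-34 * 1.9356e+13
= 8.5 * 2.0421e-21
= 1.7357e-20 J
= 0.1083 eV

0.1083


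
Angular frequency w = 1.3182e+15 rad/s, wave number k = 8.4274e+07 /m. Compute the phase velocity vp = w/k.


vp = w / k
= 1.3182e+15 / 8.4274e+07
= 1.5642e+07 m/s

1.5642e+07


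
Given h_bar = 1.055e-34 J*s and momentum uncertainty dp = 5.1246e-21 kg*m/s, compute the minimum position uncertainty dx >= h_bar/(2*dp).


dx = h_bar / (2 * dp)
= 1.055e-34 / (2 * 5.1246e-21)
= 1.055e-34 / 1.0249e-20
= 1.0293e-14 m

1.0293e-14


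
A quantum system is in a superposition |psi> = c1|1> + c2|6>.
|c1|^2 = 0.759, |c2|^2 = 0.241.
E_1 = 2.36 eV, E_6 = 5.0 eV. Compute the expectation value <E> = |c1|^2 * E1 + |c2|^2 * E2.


<E> = |c1|^2 * E1 + |c2|^2 * E2
= 0.759 * 2.36 + 0.241 * 5.0
= 1.7912 + 1.205
= 2.9962 eV

2.9962


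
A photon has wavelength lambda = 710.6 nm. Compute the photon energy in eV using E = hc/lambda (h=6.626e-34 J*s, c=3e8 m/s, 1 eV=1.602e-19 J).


E = hc / lambda
= (6.626e-34)(3e8) / (710.6e-9)
= 1.9878e-25 / 7.1060e-07
= 2.7974e-19 J
Converting to eV: 2.7974e-19 / 1.602e-19
= 1.7462 eV

1.7462


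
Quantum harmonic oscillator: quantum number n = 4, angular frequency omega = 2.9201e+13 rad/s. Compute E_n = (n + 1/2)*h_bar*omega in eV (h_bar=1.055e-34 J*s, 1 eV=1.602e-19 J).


E = (n + 1/2) * h_bar * omega
= (4 + 0.5) * 1.055e-34 * 2.9201e+13
= 4.5 * 3.0807e-21
= 1.3863e-20 J
= 0.0865 eV

0.0865


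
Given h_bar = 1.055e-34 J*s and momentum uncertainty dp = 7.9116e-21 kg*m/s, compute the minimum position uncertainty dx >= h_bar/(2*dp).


dx = h_bar / (2 * dp)
= 1.055e-34 / (2 * 7.9116e-21)
= 1.055e-34 / 1.5823e-20
= 6.6674e-15 m

6.6674e-15


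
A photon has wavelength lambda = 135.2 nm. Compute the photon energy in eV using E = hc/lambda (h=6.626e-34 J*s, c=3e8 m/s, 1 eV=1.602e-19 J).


E = hc / lambda
= (6.626e-34)(3e8) / (135.2e-9)
= 1.9878e-25 / 1.3520e-07
= 1.4703e-18 J
Converting to eV: 1.4703e-18 / 1.602e-19
= 9.1777 eV

9.1777


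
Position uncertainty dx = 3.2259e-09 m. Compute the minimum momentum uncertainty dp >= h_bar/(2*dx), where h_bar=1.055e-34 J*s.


dp = h_bar / (2 * dx)
= 1.055e-34 / (2 * 3.2259e-09)
= 1.055e-34 / 6.4518e-09
= 1.6352e-26 kg*m/s

1.6352e-26


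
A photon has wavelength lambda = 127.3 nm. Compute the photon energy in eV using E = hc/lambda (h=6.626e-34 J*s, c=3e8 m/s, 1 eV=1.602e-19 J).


E = hc / lambda
= (6.626e-34)(3e8) / (127.3e-9)
= 1.9878e-25 / 1.2730e-07
= 1.5615e-18 J
Converting to eV: 1.5615e-18 / 1.602e-19
= 9.7472 eV

9.7472


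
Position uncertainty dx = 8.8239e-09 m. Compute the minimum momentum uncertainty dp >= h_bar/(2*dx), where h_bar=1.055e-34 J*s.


dp = h_bar / (2 * dx)
= 1.055e-34 / (2 * 8.8239e-09)
= 1.055e-34 / 1.7648e-08
= 5.9781e-27 kg*m/s

5.9781e-27


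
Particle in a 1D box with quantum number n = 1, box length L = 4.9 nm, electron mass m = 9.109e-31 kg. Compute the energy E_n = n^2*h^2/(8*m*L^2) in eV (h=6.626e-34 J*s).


E = n^2 * h^2 / (8 * m * L^2)
= 1^2 * (6.626e-34)^2 / (8 * 9.109e-31 * (4.9e-9)^2)
= 1 * 4.3904e-67 / (8 * 9.109e-31 * 2.4010e-17)
= 2.5093e-21 J
= 0.0157 eV

0.0157


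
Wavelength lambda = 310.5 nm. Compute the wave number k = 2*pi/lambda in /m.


k = 2 * pi / lambda
= 6.2832 / (310.5e-9)
= 6.2832 / 3.1050e-07
= 2.0236e+07 /m

2.0236e+07


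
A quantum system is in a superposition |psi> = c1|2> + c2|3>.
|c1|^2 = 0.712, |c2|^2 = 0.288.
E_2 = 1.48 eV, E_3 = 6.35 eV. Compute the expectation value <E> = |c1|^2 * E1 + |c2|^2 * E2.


<E> = |c1|^2 * E1 + |c2|^2 * E2
= 0.712 * 1.48 + 0.288 * 6.35
= 1.0538 + 1.8288
= 2.8826 eV

2.8826


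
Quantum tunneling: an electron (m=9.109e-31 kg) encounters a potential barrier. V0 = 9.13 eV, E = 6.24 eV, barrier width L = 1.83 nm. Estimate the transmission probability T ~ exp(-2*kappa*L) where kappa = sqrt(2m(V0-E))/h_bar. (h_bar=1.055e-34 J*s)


V0 - E = 2.89 eV = 4.6298e-19 J
kappa = sqrt(2 * m * (V0-E)) / h_bar
= sqrt(2 * 9.109e-31 * 4.6298e-19) / 1.055e-34
= 8.7052e+09 /m
2*kappa*L = 2 * 8.7052e+09 * 1.83e-9
= 31.861
T = exp(-31.861) = 1.455297e-14

1.455297e-14


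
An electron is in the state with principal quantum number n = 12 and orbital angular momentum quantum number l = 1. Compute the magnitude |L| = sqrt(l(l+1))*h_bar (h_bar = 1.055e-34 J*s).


L = sqrt(l*(l+1)) * h_bar
= sqrt(1 * 2) * 1.055e-34
= sqrt(2) * 1.055e-34
= 1.4142 * 1.055e-34
= 1.4920e-34 J*s

1.4920e-34


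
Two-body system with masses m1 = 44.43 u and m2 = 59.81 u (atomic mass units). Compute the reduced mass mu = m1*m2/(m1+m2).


mu = m1 * m2 / (m1 + m2)
= 44.43 * 59.81 / (44.43 + 59.81)
= 2657.3583 / 104.24
= 25.4927 u

25.4927


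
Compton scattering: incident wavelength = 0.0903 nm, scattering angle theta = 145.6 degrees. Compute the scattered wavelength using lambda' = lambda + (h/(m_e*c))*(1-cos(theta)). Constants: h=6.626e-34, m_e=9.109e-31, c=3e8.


Compton wavelength: h/(m_e*c) = 2.4247e-12 m
d_lambda = 2.4247e-12 * (1 - cos(145.6 deg))
= 2.4247e-12 * 1.825113
= 4.4254e-12 m = 0.004425 nm
lambda' = 0.0903 + 0.004425
= 0.094725 nm

0.094725


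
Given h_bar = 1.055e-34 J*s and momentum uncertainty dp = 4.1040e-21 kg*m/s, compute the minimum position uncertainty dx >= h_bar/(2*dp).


dx = h_bar / (2 * dp)
= 1.055e-34 / (2 * 4.1040e-21)
= 1.055e-34 / 8.2080e-21
= 1.2853e-14 m

1.2853e-14


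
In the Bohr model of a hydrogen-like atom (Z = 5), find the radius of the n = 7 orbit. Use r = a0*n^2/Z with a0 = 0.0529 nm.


r = a0 * n^2 / Z
= 0.0529 * 7^2 / 5
= 0.0529 * 49 / 5
= 0.5184 nm

0.5184


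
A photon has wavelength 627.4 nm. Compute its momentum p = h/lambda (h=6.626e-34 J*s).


p = h / lambda
= 6.626e-34 / (627.4e-9)
= 6.626e-34 / 6.2740e-07
= 1.0561e-27 kg*m/s

1.0561e-27


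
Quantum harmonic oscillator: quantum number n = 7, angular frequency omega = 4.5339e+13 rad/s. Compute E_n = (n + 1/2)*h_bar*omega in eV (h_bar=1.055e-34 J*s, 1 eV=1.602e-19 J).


E = (n + 1/2) * h_bar * omega
= (7 + 0.5) * 1.055e-34 * 4.5339e+13
= 7.5 * 4.7833e-21
= 3.5874e-20 J
= 0.2239 eV

0.2239


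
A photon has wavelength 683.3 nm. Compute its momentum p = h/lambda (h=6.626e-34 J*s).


p = h / lambda
= 6.626e-34 / (683.3e-9)
= 6.626e-34 / 6.8330e-07
= 9.6971e-28 kg*m/s

9.6971e-28


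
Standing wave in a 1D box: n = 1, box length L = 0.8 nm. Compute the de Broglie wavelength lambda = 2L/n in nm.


lambda = 2L / n
= 2 * 0.8 / 1
= 1.6 / 1
= 1.6 nm

1.6


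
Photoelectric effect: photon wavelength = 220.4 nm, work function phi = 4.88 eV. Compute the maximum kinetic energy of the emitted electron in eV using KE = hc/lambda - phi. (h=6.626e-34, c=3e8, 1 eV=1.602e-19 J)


E_photon = hc / lambda
= (6.626e-34)(3e8) / (220.4e-9)
= 9.0191e-19 J
= 5.6299 eV
KE = E_photon - phi
= 5.6299 - 4.88
= 0.7499 eV

0.7499


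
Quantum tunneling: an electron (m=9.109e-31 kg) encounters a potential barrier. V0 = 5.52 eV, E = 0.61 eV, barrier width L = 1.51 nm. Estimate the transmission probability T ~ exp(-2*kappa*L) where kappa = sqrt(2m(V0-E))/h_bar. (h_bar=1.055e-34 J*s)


V0 - E = 4.91 eV = 7.8658e-19 J
kappa = sqrt(2 * m * (V0-E)) / h_bar
= sqrt(2 * 9.109e-31 * 7.8658e-19) / 1.055e-34
= 1.1347e+10 /m
2*kappa*L = 2 * 1.1347e+10 * 1.51e-9
= 34.2671
T = exp(-34.2671) = 1.312216e-15

1.312216e-15


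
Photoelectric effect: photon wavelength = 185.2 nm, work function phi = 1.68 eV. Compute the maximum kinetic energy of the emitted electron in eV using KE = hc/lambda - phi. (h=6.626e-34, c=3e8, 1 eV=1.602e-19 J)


E_photon = hc / lambda
= (6.626e-34)(3e8) / (185.2e-9)
= 1.0733e-18 J
= 6.6999 eV
KE = E_photon - phi
= 6.6999 - 1.68
= 5.0199 eV

5.0199


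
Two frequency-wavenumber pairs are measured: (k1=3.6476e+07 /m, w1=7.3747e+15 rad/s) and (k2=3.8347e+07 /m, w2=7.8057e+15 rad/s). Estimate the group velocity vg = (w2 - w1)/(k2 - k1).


vg = (w2 - w1) / (k2 - k1)
= (7.8057e+15 - 7.3747e+15) / (3.8347e+07 - 3.6476e+07)
= 4.3100e+14 / 1.8710e+06
= 2.3036e+08 m/s

2.3036e+08


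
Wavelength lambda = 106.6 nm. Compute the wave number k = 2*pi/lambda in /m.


k = 2 * pi / lambda
= 6.2832 / (106.6e-9)
= 6.2832 / 1.0660e-07
= 5.8942e+07 /m

5.8942e+07


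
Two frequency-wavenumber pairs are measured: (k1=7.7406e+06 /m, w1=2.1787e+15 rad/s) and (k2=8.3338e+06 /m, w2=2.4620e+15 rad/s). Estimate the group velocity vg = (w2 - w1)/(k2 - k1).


vg = (w2 - w1) / (k2 - k1)
= (2.4620e+15 - 2.1787e+15) / (8.3338e+06 - 7.7406e+06)
= 2.8330e+14 / 5.9320e+05
= 4.7758e+08 m/s

4.7758e+08


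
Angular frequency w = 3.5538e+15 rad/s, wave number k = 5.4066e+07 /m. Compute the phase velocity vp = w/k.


vp = w / k
= 3.5538e+15 / 5.4066e+07
= 6.5731e+07 m/s

6.5731e+07


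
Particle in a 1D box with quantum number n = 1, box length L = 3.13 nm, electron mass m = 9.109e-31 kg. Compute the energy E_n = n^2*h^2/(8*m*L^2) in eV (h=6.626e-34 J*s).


E = n^2 * h^2 / (8 * m * L^2)
= 1^2 * (6.626e-34)^2 / (8 * 9.109e-31 * (3.13e-9)^2)
= 1 * 4.3904e-67 / (8 * 9.109e-31 * 9.7969e-18)
= 6.1497e-21 J
= 0.0384 eV

0.0384


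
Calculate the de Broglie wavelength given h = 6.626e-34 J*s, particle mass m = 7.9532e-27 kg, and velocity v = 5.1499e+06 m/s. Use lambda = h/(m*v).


lambda = h / (m * v)
= 6.626e-34 / (7.9532e-27 * 5.1499e+06)
= 6.626e-34 / 4.0958e-20
= 1.6177e-14 m

1.6177e-14


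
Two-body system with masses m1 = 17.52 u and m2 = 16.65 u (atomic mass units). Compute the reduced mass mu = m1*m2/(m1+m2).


mu = m1 * m2 / (m1 + m2)
= 17.52 * 16.65 / (17.52 + 16.65)
= 291.708 / 34.17
= 8.537 u

8.537


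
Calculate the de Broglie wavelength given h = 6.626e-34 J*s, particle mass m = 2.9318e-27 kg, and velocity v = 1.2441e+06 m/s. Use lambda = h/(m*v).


lambda = h / (m * v)
= 6.626e-34 / (2.9318e-27 * 1.2441e+06)
= 6.626e-34 / 3.6475e-21
= 1.8166e-13 m

1.8166e-13


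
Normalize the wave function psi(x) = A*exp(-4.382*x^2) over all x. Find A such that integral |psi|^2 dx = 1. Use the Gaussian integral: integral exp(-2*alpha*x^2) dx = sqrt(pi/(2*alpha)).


integral |psi|^2 dx = A^2 * sqrt(pi/(2*alpha)) = 1
A^2 = sqrt(2*alpha/pi)
= sqrt(2 * 4.382 / pi)
= 1.67023
A = sqrt(1.67023)
= 1.2924

1.2924


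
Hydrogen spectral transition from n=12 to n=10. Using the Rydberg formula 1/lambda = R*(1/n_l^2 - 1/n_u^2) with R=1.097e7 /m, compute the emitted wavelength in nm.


1/lambda = R * (1/n_l^2 - 1/n_u^2)
= 1.097e7 * (1/10^2 - 1/12^2)
= 1.097e7 * (0.01 - 0.006944)
= 1.097e7 * 0.003056
= 3.3519e+04 /m
lambda = 1 / 3.3519e+04 = 29833.43 nm

29833.43


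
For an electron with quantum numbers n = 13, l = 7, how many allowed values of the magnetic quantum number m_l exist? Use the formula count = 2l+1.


m_l ranges from -l to +l in integer steps
So m_l goes from -7 to +7
Count = 2l + 1 = 2*7 + 1
= 15

15


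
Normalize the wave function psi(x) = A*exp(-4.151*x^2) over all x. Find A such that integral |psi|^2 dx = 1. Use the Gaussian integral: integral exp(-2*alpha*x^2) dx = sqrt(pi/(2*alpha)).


integral |psi|^2 dx = A^2 * sqrt(pi/(2*alpha)) = 1
A^2 = sqrt(2*alpha/pi)
= sqrt(2 * 4.151 / pi)
= 1.62561
A = sqrt(1.62561)
= 1.275

1.275


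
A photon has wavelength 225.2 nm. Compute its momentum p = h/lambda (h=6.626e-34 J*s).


p = h / lambda
= 6.626e-34 / (225.2e-9)
= 6.626e-34 / 2.2520e-07
= 2.9423e-27 kg*m/s

2.9423e-27


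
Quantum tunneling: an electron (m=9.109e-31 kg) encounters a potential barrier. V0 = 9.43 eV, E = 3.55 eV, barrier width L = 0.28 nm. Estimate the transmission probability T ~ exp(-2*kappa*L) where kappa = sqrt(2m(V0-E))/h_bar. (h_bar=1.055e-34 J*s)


V0 - E = 5.88 eV = 9.4198e-19 J
kappa = sqrt(2 * m * (V0-E)) / h_bar
= sqrt(2 * 9.109e-31 * 9.4198e-19) / 1.055e-34
= 1.2417e+10 /m
2*kappa*L = 2 * 1.2417e+10 * 0.28e-9
= 6.9535
T = exp(-6.9535) = 9.552495e-04

9.552495e-04


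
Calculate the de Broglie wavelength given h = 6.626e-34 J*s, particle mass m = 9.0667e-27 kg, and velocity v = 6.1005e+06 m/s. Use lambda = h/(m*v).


lambda = h / (m * v)
= 6.626e-34 / (9.0667e-27 * 6.1005e+06)
= 6.626e-34 / 5.5311e-20
= 1.1979e-14 m

1.1979e-14


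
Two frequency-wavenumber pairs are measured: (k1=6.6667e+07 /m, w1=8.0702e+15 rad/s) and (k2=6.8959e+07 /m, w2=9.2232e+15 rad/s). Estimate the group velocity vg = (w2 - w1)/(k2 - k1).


vg = (w2 - w1) / (k2 - k1)
= (9.2232e+15 - 8.0702e+15) / (6.8959e+07 - 6.6667e+07)
= 1.1530e+15 / 2.2920e+06
= 5.0305e+08 m/s

5.0305e+08


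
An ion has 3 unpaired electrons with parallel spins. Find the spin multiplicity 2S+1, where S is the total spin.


Total spin S = N * (1/2) = 3 * 0.5 = 1.5
Spin multiplicity = 2S + 1
= 2 * 1.5 + 1
= 4

4


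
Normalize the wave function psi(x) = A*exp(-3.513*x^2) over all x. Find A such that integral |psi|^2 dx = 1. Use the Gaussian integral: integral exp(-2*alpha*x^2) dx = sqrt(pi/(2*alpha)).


integral |psi|^2 dx = A^2 * sqrt(pi/(2*alpha)) = 1
A^2 = sqrt(2*alpha/pi)
= sqrt(2 * 3.513 / pi)
= 1.495475
A = sqrt(1.495475)
= 1.2229

1.2229


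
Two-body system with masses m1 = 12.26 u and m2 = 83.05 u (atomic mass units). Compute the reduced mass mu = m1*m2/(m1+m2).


mu = m1 * m2 / (m1 + m2)
= 12.26 * 83.05 / (12.26 + 83.05)
= 1018.193 / 95.31
= 10.683 u

10.683


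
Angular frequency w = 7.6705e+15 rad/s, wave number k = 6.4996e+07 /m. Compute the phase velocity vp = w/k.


vp = w / k
= 7.6705e+15 / 6.4996e+07
= 1.1801e+08 m/s

1.1801e+08


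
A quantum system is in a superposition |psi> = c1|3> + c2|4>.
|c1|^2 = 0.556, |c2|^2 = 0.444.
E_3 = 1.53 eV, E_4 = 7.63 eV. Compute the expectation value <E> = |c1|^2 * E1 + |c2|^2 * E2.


<E> = |c1|^2 * E1 + |c2|^2 * E2
= 0.556 * 1.53 + 0.444 * 7.63
= 0.8507 + 3.3877
= 4.2384 eV

4.2384


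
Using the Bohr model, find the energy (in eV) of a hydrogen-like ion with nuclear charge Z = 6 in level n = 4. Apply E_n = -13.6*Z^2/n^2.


E_n = -13.6 * Z^2 / n^2
= -13.6 * 6^2 / 4^2
= -13.6 * 36 / 16
= -30.6 eV

-30.6


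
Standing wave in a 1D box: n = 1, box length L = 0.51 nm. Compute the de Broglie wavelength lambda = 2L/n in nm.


lambda = 2L / n
= 2 * 0.51 / 1
= 1.02 / 1
= 1.02 nm

1.02


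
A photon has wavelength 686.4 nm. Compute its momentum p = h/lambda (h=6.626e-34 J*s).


p = h / lambda
= 6.626e-34 / (686.4e-9)
= 6.626e-34 / 6.8640e-07
= 9.6533e-28 kg*m/s

9.6533e-28


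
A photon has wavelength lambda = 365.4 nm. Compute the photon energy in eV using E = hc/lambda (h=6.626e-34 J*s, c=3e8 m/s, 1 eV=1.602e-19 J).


E = hc / lambda
= (6.626e-34)(3e8) / (365.4e-9)
= 1.9878e-25 / 3.6540e-07
= 5.4401e-19 J
Converting to eV: 5.4401e-19 / 1.602e-19
= 3.3958 eV

3.3958


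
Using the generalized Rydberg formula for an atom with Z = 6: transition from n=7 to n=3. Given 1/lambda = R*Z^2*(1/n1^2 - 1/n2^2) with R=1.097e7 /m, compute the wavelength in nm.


1/lambda = R * Z^2 * (1/n1^2 - 1/n2^2)
= 1.097e7 * 6^2 * (1/3^2 - 1/7^2)
= 1.097e7 * 36 * (0.111111 - 0.020408)
= 3.5820e+07 /m
lambda = 1 / 3.5820e+07
= 27.917 nm

27.917


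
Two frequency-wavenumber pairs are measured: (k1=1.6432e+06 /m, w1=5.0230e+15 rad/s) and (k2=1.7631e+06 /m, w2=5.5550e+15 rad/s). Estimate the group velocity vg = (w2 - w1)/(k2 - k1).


vg = (w2 - w1) / (k2 - k1)
= (5.5550e+15 - 5.0230e+15) / (1.7631e+06 - 1.6432e+06)
= 5.3200e+14 / 1.1990e+05
= 4.4370e+09 m/s

4.4370e+09


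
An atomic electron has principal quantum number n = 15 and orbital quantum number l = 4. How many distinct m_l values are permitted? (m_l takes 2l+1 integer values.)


m_l ranges from -l to +l in integer steps
So m_l goes from -4 to +4
Count = 2l + 1 = 2*4 + 1
= 9

9


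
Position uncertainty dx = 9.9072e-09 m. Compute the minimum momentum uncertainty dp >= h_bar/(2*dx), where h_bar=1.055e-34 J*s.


dp = h_bar / (2 * dx)
= 1.055e-34 / (2 * 9.9072e-09)
= 1.055e-34 / 1.9814e-08
= 5.3244e-27 kg*m/s

5.3244e-27


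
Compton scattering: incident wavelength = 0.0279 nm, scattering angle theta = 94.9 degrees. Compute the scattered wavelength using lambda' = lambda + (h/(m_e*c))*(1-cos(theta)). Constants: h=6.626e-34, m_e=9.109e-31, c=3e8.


Compton wavelength: h/(m_e*c) = 2.4247e-12 m
d_lambda = 2.4247e-12 * (1 - cos(94.9 deg))
= 2.4247e-12 * 1.085417
= 2.6318e-12 m = 0.002632 nm
lambda' = 0.0279 + 0.002632
= 0.030532 nm

0.030532


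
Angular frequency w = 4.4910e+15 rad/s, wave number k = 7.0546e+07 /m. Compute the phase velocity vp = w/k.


vp = w / k
= 4.4910e+15 / 7.0546e+07
= 6.3661e+07 m/s

6.3661e+07


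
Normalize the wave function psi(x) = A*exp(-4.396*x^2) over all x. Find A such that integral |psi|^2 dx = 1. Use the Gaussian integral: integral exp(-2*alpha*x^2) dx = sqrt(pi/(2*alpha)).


integral |psi|^2 dx = A^2 * sqrt(pi/(2*alpha)) = 1
A^2 = sqrt(2*alpha/pi)
= sqrt(2 * 4.396 / pi)
= 1.672896
A = sqrt(1.672896)
= 1.2934

1.2934


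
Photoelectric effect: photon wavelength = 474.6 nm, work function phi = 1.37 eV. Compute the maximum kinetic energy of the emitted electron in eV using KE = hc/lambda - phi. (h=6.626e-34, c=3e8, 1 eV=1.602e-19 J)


E_photon = hc / lambda
= (6.626e-34)(3e8) / (474.6e-9)
= 4.1884e-19 J
= 2.6145 eV
KE = E_photon - phi
= 2.6145 - 1.37
= 1.2445 eV

1.2445


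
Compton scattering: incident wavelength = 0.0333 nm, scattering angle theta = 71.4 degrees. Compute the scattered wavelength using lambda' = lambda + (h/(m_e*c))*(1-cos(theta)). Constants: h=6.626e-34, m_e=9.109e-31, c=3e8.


Compton wavelength: h/(m_e*c) = 2.4247e-12 m
d_lambda = 2.4247e-12 * (1 - cos(71.4 deg))
= 2.4247e-12 * 0.681041
= 1.6513e-12 m = 0.001651 nm
lambda' = 0.0333 + 0.001651
= 0.034951 nm

0.034951


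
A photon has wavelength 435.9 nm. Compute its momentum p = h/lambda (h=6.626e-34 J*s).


p = h / lambda
= 6.626e-34 / (435.9e-9)
= 6.626e-34 / 4.3590e-07
= 1.5201e-27 kg*m/s

1.5201e-27


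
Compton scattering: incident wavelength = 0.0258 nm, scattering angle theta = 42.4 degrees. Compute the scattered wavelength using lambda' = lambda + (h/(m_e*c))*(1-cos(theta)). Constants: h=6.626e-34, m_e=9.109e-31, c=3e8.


Compton wavelength: h/(m_e*c) = 2.4247e-12 m
d_lambda = 2.4247e-12 * (1 - cos(42.4 deg))
= 2.4247e-12 * 0.261545
= 6.3417e-13 m = 0.000634 nm
lambda' = 0.0258 + 0.000634
= 0.026434 nm

0.026434


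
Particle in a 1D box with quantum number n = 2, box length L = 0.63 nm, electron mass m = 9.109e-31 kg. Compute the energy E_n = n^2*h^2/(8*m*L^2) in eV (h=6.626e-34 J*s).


E = n^2 * h^2 / (8 * m * L^2)
= 2^2 * (6.626e-34)^2 / (8 * 9.109e-31 * (0.63e-9)^2)
= 4 * 4.3904e-67 / (8 * 9.109e-31 * 3.9690e-19)
= 6.0719e-19 J
= 3.7902 eV

3.7902


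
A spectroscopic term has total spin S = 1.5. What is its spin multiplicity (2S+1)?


Spin multiplicity = 2S + 1
= 2 * 1.5 + 1
= 3.0 + 1
= 4

4


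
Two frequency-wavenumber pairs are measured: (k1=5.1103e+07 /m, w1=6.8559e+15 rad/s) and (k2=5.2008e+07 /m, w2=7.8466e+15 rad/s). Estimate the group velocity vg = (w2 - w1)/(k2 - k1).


vg = (w2 - w1) / (k2 - k1)
= (7.8466e+15 - 6.8559e+15) / (5.2008e+07 - 5.1103e+07)
= 9.9070e+14 / 9.0500e+05
= 1.0947e+09 m/s

1.0947e+09


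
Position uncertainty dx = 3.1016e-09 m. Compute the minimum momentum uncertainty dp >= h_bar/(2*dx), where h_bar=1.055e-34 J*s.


dp = h_bar / (2 * dx)
= 1.055e-34 / (2 * 3.1016e-09)
= 1.055e-34 / 6.2032e-09
= 1.7007e-26 kg*m/s

1.7007e-26


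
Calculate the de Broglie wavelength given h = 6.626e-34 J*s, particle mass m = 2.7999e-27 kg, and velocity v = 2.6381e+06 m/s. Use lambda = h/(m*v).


lambda = h / (m * v)
= 6.626e-34 / (2.7999e-27 * 2.6381e+06)
= 6.626e-34 / 7.3864e-21
= 8.9705e-14 m

8.9705e-14


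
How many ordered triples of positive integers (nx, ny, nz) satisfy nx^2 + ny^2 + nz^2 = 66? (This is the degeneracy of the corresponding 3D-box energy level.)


Enumerate all (nx, ny, nz) with nx^2 + ny^2 + nz^2 = 66:
(1,1,8)
(1,4,7)
(1,7,4)
(1,8,1)
(4,1,7)
(4,5,5)
(4,7,1)
(5,4,5)
(5,5,4)
(7,1,4)
(7,4,1)
(8,1,1)
Total degeneracy = 12

12


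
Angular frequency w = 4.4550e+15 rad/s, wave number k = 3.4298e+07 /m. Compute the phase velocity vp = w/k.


vp = w / k
= 4.4550e+15 / 3.4298e+07
= 1.2989e+08 m/s

1.2989e+08


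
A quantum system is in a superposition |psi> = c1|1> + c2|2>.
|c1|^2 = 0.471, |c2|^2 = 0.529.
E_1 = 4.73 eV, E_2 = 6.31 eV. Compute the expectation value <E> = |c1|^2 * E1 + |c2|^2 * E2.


<E> = |c1|^2 * E1 + |c2|^2 * E2
= 0.471 * 4.73 + 0.529 * 6.31
= 2.2278 + 3.338
= 5.5658 eV

5.5658


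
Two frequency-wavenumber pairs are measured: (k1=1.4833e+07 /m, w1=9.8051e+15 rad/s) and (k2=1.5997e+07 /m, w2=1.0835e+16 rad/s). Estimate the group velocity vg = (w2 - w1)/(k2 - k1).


vg = (w2 - w1) / (k2 - k1)
= (1.0835e+16 - 9.8051e+15) / (1.5997e+07 - 1.4833e+07)
= 1.0299e+15 / 1.1640e+06
= 8.8479e+08 m/s

8.8479e+08


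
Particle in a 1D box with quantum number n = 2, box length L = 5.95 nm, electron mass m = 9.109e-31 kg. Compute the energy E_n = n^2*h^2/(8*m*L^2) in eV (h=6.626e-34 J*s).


E = n^2 * h^2 / (8 * m * L^2)
= 2^2 * (6.626e-34)^2 / (8 * 9.109e-31 * (5.95e-9)^2)
= 4 * 4.3904e-67 / (8 * 9.109e-31 * 3.5403e-17)
= 6.8072e-21 J
= 0.0425 eV

0.0425


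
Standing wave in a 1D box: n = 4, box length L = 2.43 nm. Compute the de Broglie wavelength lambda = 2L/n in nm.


lambda = 2L / n
= 2 * 2.43 / 4
= 4.86 / 4
= 1.215 nm

1.215


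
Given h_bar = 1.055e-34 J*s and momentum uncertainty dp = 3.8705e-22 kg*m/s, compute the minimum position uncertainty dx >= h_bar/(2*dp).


dx = h_bar / (2 * dp)
= 1.055e-34 / (2 * 3.8705e-22)
= 1.055e-34 / 7.7410e-22
= 1.3629e-13 m

1.3629e-13


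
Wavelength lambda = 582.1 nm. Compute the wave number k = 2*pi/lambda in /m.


k = 2 * pi / lambda
= 6.2832 / (582.1e-9)
= 6.2832 / 5.8210e-07
= 1.0794e+07 /m

1.0794e+07


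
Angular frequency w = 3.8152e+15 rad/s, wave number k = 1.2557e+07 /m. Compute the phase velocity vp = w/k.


vp = w / k
= 3.8152e+15 / 1.2557e+07
= 3.0383e+08 m/s

3.0383e+08


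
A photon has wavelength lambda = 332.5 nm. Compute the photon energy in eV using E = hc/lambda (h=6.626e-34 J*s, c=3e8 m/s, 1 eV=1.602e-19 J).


E = hc / lambda
= (6.626e-34)(3e8) / (332.5e-9)
= 1.9878e-25 / 3.3250e-07
= 5.9783e-19 J
Converting to eV: 5.9783e-19 / 1.602e-19
= 3.7318 eV

3.7318


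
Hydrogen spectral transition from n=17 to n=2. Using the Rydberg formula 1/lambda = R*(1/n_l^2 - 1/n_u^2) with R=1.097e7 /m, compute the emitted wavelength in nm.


1/lambda = R * (1/n_l^2 - 1/n_u^2)
= 1.097e7 * (1/2^2 - 1/17^2)
= 1.097e7 * (0.25 - 0.00346)
= 1.097e7 * 0.24654
= 2.7045e+06 /m
lambda = 1 / 2.7045e+06 = 369.7484 nm

369.7484


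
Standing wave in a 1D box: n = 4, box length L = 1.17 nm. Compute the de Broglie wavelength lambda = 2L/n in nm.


lambda = 2L / n
= 2 * 1.17 / 4
= 2.34 / 4
= 0.585 nm

0.585


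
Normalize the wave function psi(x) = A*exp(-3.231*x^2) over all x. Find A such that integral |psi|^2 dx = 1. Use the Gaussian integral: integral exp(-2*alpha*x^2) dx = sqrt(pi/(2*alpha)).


integral |psi|^2 dx = A^2 * sqrt(pi/(2*alpha)) = 1
A^2 = sqrt(2*alpha/pi)
= sqrt(2 * 3.231 / pi)
= 1.434196
A = sqrt(1.434196)
= 1.1976

1.1976


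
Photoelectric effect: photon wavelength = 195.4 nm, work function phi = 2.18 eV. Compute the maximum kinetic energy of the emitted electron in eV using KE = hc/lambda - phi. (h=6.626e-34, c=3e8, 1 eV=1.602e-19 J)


E_photon = hc / lambda
= (6.626e-34)(3e8) / (195.4e-9)
= 1.0173e-18 J
= 6.3502 eV
KE = E_photon - phi
= 6.3502 - 2.18
= 4.1702 eV

4.1702


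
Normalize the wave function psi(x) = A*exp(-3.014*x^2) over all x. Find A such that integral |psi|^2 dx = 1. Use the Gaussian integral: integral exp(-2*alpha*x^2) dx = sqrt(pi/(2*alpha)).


integral |psi|^2 dx = A^2 * sqrt(pi/(2*alpha)) = 1
A^2 = sqrt(2*alpha/pi)
= sqrt(2 * 3.014 / pi)
= 1.385197
A = sqrt(1.385197)
= 1.1769

1.1769


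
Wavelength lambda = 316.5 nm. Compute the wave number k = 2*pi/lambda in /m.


k = 2 * pi / lambda
= 6.2832 / (316.5e-9)
= 6.2832 / 3.1650e-07
= 1.9852e+07 /m

1.9852e+07


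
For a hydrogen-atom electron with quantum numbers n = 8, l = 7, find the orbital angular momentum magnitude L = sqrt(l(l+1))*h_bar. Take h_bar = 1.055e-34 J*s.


L = sqrt(l*(l+1)) * h_bar
= sqrt(7 * 8) * 1.055e-34
= sqrt(56) * 1.055e-34
= 7.4833 * 1.055e-34
= 7.8949e-34 J*s

7.8949e-34


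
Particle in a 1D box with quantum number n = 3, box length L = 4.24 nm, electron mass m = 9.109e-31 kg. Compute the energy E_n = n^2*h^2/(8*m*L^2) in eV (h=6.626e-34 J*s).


E = n^2 * h^2 / (8 * m * L^2)
= 3^2 * (6.626e-34)^2 / (8 * 9.109e-31 * (4.24e-9)^2)
= 9 * 4.3904e-67 / (8 * 9.109e-31 * 1.7978e-17)
= 3.0162e-20 J
= 0.1883 eV

0.1883


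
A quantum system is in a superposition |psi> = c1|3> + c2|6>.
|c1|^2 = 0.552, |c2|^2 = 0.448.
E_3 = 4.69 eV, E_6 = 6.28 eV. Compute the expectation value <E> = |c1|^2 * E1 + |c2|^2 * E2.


<E> = |c1|^2 * E1 + |c2|^2 * E2
= 0.552 * 4.69 + 0.448 * 6.28
= 2.5889 + 2.8134
= 5.4023 eV

5.4023


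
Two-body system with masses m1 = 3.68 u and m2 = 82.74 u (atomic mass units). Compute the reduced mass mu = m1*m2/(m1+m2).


mu = m1 * m2 / (m1 + m2)
= 3.68 * 82.74 / (3.68 + 82.74)
= 304.4832 / 86.42
= 3.5233 u

3.5233


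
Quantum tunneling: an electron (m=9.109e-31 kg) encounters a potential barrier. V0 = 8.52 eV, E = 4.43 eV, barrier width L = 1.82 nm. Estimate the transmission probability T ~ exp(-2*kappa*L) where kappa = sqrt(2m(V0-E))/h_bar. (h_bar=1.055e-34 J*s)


V0 - E = 4.09 eV = 6.5522e-19 J
kappa = sqrt(2 * m * (V0-E)) / h_bar
= sqrt(2 * 9.109e-31 * 6.5522e-19) / 1.055e-34
= 1.0356e+10 /m
2*kappa*L = 2 * 1.0356e+10 * 1.82e-9
= 37.6957
T = exp(-37.6957) = 4.255509e-17

4.255509e-17


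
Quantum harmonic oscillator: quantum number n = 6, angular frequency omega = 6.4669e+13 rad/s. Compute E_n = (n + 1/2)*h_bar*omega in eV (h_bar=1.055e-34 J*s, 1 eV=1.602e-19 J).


E = (n + 1/2) * h_bar * omega
= (6 + 0.5) * 1.055e-34 * 6.4669e+13
= 6.5 * 6.8226e-21
= 4.4347e-20 J
= 0.2768 eV

0.2768


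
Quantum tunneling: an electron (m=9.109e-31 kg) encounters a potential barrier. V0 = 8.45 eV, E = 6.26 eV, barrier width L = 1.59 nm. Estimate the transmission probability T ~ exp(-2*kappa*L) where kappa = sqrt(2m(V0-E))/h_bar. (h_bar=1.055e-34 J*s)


V0 - E = 2.19 eV = 3.5084e-19 J
kappa = sqrt(2 * m * (V0-E)) / h_bar
= sqrt(2 * 9.109e-31 * 3.5084e-19) / 1.055e-34
= 7.5779e+09 /m
2*kappa*L = 2 * 7.5779e+09 * 1.59e-9
= 24.0979
T = exp(-24.0979) = 3.423230e-11

3.423230e-11


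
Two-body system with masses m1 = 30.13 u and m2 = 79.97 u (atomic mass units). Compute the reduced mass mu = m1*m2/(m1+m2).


mu = m1 * m2 / (m1 + m2)
= 30.13 * 79.97 / (30.13 + 79.97)
= 2409.4961 / 110.1
= 21.8846 u

21.8846


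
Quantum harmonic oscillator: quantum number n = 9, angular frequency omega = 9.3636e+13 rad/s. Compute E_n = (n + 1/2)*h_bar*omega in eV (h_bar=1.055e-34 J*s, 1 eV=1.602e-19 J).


E = (n + 1/2) * h_bar * omega
= (9 + 0.5) * 1.055e-34 * 9.3636e+13
= 9.5 * 9.8786e-21
= 9.3847e-20 J
= 0.5858 eV

0.5858


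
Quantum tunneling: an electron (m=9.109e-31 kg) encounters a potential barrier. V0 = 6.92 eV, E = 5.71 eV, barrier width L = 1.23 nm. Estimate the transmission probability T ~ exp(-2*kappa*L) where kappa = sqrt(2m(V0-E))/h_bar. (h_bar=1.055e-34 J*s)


V0 - E = 1.21 eV = 1.9384e-19 J
kappa = sqrt(2 * m * (V0-E)) / h_bar
= sqrt(2 * 9.109e-31 * 1.9384e-19) / 1.055e-34
= 5.6328e+09 /m
2*kappa*L = 2 * 5.6328e+09 * 1.23e-9
= 13.8566
T = exp(-13.8566) = 9.597354e-07

9.597354e-07


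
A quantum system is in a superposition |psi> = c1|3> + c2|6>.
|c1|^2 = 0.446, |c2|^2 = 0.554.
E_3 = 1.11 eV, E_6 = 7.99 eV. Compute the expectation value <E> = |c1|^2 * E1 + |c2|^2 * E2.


<E> = |c1|^2 * E1 + |c2|^2 * E2
= 0.446 * 1.11 + 0.554 * 7.99
= 0.4951 + 4.4265
= 4.9215 eV

4.9215


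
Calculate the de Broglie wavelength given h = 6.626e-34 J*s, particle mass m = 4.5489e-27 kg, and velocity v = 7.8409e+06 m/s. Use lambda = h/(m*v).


lambda = h / (m * v)
= 6.626e-34 / (4.5489e-27 * 7.8409e+06)
= 6.626e-34 / 3.5667e-20
= 1.8577e-14 m

1.8577e-14


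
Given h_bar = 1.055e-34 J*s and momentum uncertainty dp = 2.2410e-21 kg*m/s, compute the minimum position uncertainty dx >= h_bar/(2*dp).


dx = h_bar / (2 * dp)
= 1.055e-34 / (2 * 2.2410e-21)
= 1.055e-34 / 4.4820e-21
= 2.3539e-14 m

2.3539e-14


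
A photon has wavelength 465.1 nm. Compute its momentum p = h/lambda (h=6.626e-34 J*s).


p = h / lambda
= 6.626e-34 / (465.1e-9)
= 6.626e-34 / 4.6510e-07
= 1.4246e-27 kg*m/s

1.4246e-27


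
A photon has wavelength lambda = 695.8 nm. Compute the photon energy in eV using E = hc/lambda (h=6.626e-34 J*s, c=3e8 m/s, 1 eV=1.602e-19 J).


E = hc / lambda
= (6.626e-34)(3e8) / (695.8e-9)
= 1.9878e-25 / 6.9580e-07
= 2.8569e-19 J
Converting to eV: 2.8569e-19 / 1.602e-19
= 1.7833 eV

1.7833


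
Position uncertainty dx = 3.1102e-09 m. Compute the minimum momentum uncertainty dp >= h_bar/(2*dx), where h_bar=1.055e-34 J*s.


dp = h_bar / (2 * dx)
= 1.055e-34 / (2 * 3.1102e-09)
= 1.055e-34 / 6.2204e-09
= 1.6960e-26 kg*m/s

1.6960e-26


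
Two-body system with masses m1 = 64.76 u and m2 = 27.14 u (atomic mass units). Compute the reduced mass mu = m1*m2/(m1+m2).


mu = m1 * m2 / (m1 + m2)
= 64.76 * 27.14 / (64.76 + 27.14)
= 1757.5864 / 91.9
= 19.125 u

19.125


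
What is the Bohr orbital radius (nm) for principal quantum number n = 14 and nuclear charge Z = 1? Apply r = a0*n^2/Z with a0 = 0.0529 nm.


r = a0 * n^2 / Z
= 0.0529 * 14^2 / 1
= 0.0529 * 196 / 1
= 10.3684 nm

10.3684


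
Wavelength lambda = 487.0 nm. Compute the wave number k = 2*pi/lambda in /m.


k = 2 * pi / lambda
= 6.2832 / (487.0e-9)
= 6.2832 / 4.8700e-07
= 1.2902e+07 /m

1.2902e+07


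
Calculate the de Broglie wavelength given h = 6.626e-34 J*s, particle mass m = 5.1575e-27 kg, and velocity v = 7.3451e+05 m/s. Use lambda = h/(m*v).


lambda = h / (m * v)
= 6.626e-34 / (5.1575e-27 * 7.3451e+05)
= 6.626e-34 / 3.7882e-21
= 1.7491e-13 m

1.7491e-13


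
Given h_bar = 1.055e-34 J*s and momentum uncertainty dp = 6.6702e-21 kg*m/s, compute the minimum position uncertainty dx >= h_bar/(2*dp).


dx = h_bar / (2 * dp)
= 1.055e-34 / (2 * 6.6702e-21)
= 1.055e-34 / 1.3340e-20
= 7.9083e-15 m

7.9083e-15


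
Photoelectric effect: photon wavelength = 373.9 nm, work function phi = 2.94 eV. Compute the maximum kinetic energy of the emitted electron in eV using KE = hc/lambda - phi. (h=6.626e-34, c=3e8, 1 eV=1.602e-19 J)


E_photon = hc / lambda
= (6.626e-34)(3e8) / (373.9e-9)
= 5.3164e-19 J
= 3.3186 eV
KE = E_photon - phi
= 3.3186 - 2.94
= 0.3786 eV

0.3786


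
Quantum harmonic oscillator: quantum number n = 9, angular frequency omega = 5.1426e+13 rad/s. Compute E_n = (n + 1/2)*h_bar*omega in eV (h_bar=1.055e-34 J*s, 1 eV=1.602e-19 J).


E = (n + 1/2) * h_bar * omega
= (9 + 0.5) * 1.055e-34 * 5.1426e+13
= 9.5 * 5.4254e-21
= 5.1542e-20 J
= 0.3217 eV

0.3217


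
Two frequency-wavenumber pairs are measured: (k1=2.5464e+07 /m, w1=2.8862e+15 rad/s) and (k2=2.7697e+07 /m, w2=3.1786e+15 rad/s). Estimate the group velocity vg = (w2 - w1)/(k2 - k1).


vg = (w2 - w1) / (k2 - k1)
= (3.1786e+15 - 2.8862e+15) / (2.7697e+07 - 2.5464e+07)
= 2.9240e+14 / 2.2330e+06
= 1.3094e+08 m/s

1.3094e+08


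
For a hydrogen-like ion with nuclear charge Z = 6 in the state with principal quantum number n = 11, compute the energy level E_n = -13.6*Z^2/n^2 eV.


E_n = -13.6 * Z^2 / n^2
= -13.6 * 6^2 / 11^2
= -13.6 * 36 / 121
= -4.0463 eV

-4.0463


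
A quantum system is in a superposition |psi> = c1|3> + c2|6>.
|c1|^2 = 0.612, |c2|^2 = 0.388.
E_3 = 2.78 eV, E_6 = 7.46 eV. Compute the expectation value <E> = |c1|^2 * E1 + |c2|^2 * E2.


<E> = |c1|^2 * E1 + |c2|^2 * E2
= 0.612 * 2.78 + 0.388 * 7.46
= 1.7014 + 2.8945
= 4.5958 eV

4.5958


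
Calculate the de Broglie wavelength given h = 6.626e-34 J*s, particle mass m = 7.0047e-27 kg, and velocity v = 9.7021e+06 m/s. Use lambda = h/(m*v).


lambda = h / (m * v)
= 6.626e-34 / (7.0047e-27 * 9.7021e+06)
= 6.626e-34 / 6.7960e-20
= 9.7498e-15 m

9.7498e-15


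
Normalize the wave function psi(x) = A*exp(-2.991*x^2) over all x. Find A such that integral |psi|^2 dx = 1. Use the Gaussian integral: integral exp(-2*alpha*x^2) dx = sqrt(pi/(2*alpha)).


integral |psi|^2 dx = A^2 * sqrt(pi/(2*alpha)) = 1
A^2 = sqrt(2*alpha/pi)
= sqrt(2 * 2.991 / pi)
= 1.379902
A = sqrt(1.379902)
= 1.1747

1.1747


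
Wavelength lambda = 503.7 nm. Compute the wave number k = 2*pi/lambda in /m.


k = 2 * pi / lambda
= 6.2832 / (503.7e-9)
= 6.2832 / 5.0370e-07
= 1.2474e+07 /m

1.2474e+07
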